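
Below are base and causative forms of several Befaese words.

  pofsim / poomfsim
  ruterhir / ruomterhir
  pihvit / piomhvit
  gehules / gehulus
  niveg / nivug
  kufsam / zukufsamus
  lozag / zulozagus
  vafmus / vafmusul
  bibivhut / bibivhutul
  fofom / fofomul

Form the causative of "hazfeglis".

"hazfeglis" has last vowel 'i'. The stems whose last vowel is 'i' (pofsim → poomfsim, ruterhir → ruomterhir, pihvit → piomhvit) insert -om- after the first vowel.
So hazfeglis → haomzfeglis.

haomzfeglis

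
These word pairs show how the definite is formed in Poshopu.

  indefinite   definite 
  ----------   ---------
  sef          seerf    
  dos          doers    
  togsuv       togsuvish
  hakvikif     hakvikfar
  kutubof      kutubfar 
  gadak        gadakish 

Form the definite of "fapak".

sef and hakvikif both end in -f yet inflect differently (seerf, hakvikfar), so the final letter is not what conditions the rule; the number of vowels is.
"fapak" has 2 vowels. The stems with 2 vowels (gadak → gadakish, togsuv → togsuvish) add -ish.
So fapak → fapakish.

fapakish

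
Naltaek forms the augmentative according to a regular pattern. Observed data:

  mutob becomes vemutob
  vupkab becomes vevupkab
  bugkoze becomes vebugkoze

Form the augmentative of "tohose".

vetohose

Every pair shown (mutob → vemutob, vupkab → vevupkab, bugkoze → vebugkoze) follows the same rule: add the prefix ve-.
So tohose → vetohose.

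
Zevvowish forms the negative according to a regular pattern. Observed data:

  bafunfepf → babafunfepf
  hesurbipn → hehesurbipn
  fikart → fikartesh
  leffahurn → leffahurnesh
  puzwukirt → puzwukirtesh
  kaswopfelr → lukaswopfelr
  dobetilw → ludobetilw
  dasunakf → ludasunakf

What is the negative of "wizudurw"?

wizudurwesh

"wizudurw" has second-to-last letter 'r'. The stems whose second-to-last letter is 'r' (fikart → fikartesh, leffahurn → leffahurnesh, puzwukirt → puzwukirtesh) add -esh.
The other patterns: stems whose second-to-last letter is 'p' repeat the first consonant+vowel as a prefix; stems whose second-to-last letter is 'k' or 'l' add the prefix lu-.
So wizudurw → wizudurwesh.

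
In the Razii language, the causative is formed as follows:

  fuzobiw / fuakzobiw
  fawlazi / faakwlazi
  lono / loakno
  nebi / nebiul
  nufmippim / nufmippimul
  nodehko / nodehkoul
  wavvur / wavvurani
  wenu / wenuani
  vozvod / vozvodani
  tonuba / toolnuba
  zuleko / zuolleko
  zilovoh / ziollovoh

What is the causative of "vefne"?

fawlazi and nebi both end in -i yet inflect differently (faakwlazi, nebiul), so the final letter is not what conditions the rule; the first letter is.
"vefne" begins with v-. The one such stem in the data (vozvod → vozvodani) adds -ani, so the same rule applies.
So vefne → vefneani.

vefneani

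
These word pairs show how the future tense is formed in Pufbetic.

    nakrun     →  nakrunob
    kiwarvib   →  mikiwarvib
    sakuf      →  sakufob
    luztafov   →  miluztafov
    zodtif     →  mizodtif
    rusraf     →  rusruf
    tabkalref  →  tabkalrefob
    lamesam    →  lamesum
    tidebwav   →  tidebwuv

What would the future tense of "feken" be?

"feken" has last vowel 'e'. The one such stem in the data (tabkalref → tabkalrefob) adds -ob, so the same rule applies.
The other patterns: stems whose last vowel is 'a' change the last vowel to 'u'; stems whose last vowel is 'i' or 'o' add the prefix mi-.
So feken → fekenob.

fekenob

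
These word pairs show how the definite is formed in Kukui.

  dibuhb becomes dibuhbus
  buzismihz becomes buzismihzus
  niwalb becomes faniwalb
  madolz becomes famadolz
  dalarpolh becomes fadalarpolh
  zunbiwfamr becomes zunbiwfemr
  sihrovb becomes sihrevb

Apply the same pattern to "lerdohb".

"lerdohb" has second-to-last letter 'h'. The stems whose second-to-last letter is 'h' (dibuhb → dibuhbus, buzismihz → buzismihzus) add -us.
The other patterns: stems whose second-to-last letter is 'l' add the prefix fa-; stems whose second-to-last letter is 'm' or 'v' change the last vowel to 'e'.
So lerdohb → lerdohbus.

lerdohbus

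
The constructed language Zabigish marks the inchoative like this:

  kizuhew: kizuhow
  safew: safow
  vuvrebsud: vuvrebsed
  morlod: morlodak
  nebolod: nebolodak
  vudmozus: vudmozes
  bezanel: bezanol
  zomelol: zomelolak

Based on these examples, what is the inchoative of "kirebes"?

morlod and vuvrebsud both end in -d yet inflect differently (morlodak, vuvrebsed), so the final letter is not what conditions the rule; the last vowel is.
"kirebes" has last vowel 'e'. The stems whose last vowel is 'e' (kizuhew → kizuhow, bezanel → bezanol, safew → safow) change the last vowel to 'o'.
The other patterns: stems whose last vowel is 'o' add -ak; stems whose last vowel is 'u' change the last vowel to 'e'.
So kirebes → kirebos.

kirebos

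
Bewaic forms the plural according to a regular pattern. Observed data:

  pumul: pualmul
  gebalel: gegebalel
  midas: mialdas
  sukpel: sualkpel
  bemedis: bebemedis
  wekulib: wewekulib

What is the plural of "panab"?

paalnab

"panab" has 2 vowels. The stems with 2 vowels (midas → mialdas, pumul → pualmul, sukpel → sualkpel) insert -al- after the first vowel.
The other pattern: stems with 3 vowels repeat the first consonant+vowel as a prefix.
So panab → paalnab.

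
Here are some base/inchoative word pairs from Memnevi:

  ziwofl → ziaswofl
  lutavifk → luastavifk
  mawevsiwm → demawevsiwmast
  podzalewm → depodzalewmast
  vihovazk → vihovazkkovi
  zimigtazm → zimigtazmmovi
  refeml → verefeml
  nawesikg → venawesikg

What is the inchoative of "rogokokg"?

lutavifk and vihovazk both end in -k yet inflect differently (luastavifk, vihovazkkovi), so the final letter is not what conditions the rule; the second-to-last letter is.
"rogokokg" has second-to-last letter 'k'. The one such stem in the data (nawesikg → venawesikg) adds the prefix ve-, so the same rule applies.
The other patterns: stems whose second-to-last letter is 'f' insert -as- after the first vowel; stems whose second-to-last letter is 'w' add de- … -ast around the stem; stems whose second-to-last letter is 'z' double the final consonant and add -ovi.
So rogokokg → verogokokg.

verogokokg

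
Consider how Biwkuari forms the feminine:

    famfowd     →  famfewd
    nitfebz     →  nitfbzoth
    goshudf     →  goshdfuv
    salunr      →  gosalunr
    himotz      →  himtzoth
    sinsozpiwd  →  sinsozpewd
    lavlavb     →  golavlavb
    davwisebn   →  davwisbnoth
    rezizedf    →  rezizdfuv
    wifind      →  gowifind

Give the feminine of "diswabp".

diswbpoth

"diswabp" has second-to-last letter 'b'. The stems whose second-to-last letter is 'b' (davwisebn → davwisbnoth, nitfebz → nitfbzoth) delete the last vowel and add -oth.
So diswabp → diswbpoth.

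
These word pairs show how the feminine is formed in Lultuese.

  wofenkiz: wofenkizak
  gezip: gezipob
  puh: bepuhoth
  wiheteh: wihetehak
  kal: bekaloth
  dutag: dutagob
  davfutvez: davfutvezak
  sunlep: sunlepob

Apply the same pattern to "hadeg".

hadegob

puh and wiheteh both end in -h yet inflect differently (bepuhoth, wihetehak), so the final letter is not what conditions the rule; the number of vowels is.
"hadeg" has 2 vowels. The stems with 2 vowels (gezip → gezipob, dutag → dutagob, sunlep → sunlepob) add -ob.
The other patterns: stems with 1 vowel add be- … -oth around the stem; stems with 3 vowels add -ak.
So hadeg → hadegob.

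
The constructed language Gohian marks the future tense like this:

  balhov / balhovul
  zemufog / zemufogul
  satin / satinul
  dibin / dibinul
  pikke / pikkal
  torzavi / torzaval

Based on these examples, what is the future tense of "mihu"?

mihal

"mihu" ends in a vowel. The stems ending in a vowel (pikke → pikkal, torzavi → torzaval) drop the final letter and add -al.
So mihu → mihal.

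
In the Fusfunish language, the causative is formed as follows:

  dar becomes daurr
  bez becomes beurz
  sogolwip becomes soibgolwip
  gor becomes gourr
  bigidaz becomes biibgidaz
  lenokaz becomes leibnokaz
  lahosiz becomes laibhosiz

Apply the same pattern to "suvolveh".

suibvolveh

lenokaz and bez both end in -z yet inflect differently (leibnokaz, beurz), so the final letter is not what conditions the rule; the number of vowels is.
"suvolveh" has 3 vowels. The stems with 3 vowels (lenokaz → leibnokaz, sogolwip → soibgolwip, lahosiz → laibhosiz) insert -ib- after the first vowel.
So suvolveh → suibvolveh.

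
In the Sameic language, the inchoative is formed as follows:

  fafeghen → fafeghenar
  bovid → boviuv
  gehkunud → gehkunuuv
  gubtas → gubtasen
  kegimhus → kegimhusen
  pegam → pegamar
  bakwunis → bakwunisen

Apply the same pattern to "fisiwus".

fisiwusen

bovid and bakwunis both have last vowel 'i' yet inflect differently (boviuv, bakwunisen), so the last vowel is not what conditions the rule; the final letter is.
"fisiwus" ends in -s. The stems ending in -s (gubtas → gubtasen, bakwunis → bakwunisen, kegimhus → kegimhusen) add -en.
The other patterns: stems ending in -d drop the final letter and add -uv; stems ending in -m or -n add -ar.
So fisiwus → fisiwusen.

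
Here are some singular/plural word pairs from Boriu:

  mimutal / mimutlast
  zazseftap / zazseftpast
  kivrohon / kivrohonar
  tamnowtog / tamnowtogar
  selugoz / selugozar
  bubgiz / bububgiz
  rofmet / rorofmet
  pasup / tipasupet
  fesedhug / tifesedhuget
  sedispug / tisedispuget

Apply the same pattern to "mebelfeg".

memebelfeg

selugoz and bubgiz both end in -z yet inflect differently (selugozar, bububgiz), so the final letter is not what conditions the rule; the last vowel is.
"mebelfeg" has last vowel 'e'. The one such stem in the data (rofmet → rorofmet) repeats the first consonant+vowel as a prefix (as does bubgiz), so the same rule applies.
So mebelfeg → memebelfeg.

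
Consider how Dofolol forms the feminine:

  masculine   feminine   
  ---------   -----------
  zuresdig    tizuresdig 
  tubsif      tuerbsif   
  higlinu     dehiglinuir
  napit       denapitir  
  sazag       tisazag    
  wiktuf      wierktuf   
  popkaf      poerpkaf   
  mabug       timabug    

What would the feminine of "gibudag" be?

tigibudag

"gibudag" ends in -g. The stems ending in -g (mabug → timabug, sazag → tisazag, zuresdig → tizuresdig) add the prefix ti-.
The other patterns: stems ending in -t or -u add de- … -ir around the stem; stems ending in -f insert -er- after the first vowel.
So gibudag → tigibudag.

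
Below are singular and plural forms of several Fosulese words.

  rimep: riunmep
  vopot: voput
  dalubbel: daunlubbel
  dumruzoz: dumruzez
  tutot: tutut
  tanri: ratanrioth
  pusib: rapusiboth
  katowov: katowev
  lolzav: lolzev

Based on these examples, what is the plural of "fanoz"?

fanez

"fanoz" ends in -z. The one such stem in the data (dumruzoz → dumruzez) changes the last vowel to 'e' (as do katowov, lolzav), so the same rule applies.
So fanoz → fanez.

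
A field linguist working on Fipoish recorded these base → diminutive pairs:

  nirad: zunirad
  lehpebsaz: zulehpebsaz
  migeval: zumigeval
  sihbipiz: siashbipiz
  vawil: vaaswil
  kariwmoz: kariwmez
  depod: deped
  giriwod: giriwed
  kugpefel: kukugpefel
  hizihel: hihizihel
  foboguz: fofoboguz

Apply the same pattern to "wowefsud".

"wowefsud" has last vowel 'u'. The one such stem in the data (foboguz → fofoboguz) repeats the first consonant+vowel as a prefix (as do kugpefel, hizihel), so the same rule applies.
The other patterns: stems whose last vowel is 'a' add the prefix zu-; stems whose last vowel is 'i' insert -as- after the first vowel; stems whose last vowel is 'o' change the last vowel to 'e'.
So wowefsud → wowowefsud.

wowowefsud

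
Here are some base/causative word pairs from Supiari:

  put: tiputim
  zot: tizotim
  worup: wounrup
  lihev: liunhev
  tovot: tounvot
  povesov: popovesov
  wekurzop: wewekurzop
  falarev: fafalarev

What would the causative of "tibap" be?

put and tovot both end in -t yet inflect differently (tiputim, tounvot), so the final letter is not what conditions the rule; the number of vowels is.
"tibap" has 2 vowels. The stems with 2 vowels (worup → wounrup, lihev → liunhev, tovot → tounvot) insert -un- after the first vowel.
So tibap → tiunbap.

tiunbap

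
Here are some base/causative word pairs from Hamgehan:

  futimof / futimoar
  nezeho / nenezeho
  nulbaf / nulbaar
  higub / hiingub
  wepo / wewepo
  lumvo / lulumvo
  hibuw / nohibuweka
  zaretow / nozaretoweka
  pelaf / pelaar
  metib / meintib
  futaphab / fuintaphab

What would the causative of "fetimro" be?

fefetimro

futaphab and pelaf both have last vowel 'a' yet inflect differently (fuintaphab, pelaar), so the last vowel is not what conditions the rule; the final letter is.
"fetimro" ends in -o. The stems ending in -o (lumvo → lulumvo, wepo → wewepo, nezeho → nenezeho) repeat the first consonant+vowel as a prefix.
The other patterns: stems ending in -b insert -in- after the first vowel; stems ending in -f drop the final letter and add -ar; stems ending in -w add no- … -eka around the stem.
So fetimro → fefetimro.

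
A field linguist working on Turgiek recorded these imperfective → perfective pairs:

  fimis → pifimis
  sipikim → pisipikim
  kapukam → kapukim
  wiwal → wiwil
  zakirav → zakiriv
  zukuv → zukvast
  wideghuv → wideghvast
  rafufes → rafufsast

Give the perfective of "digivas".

digivis

"digivas" has last vowel 'a'. The stems whose last vowel is 'a' (kapukam → kapukim, wiwal → wiwil, zakirav → zakiriv) change the last vowel to 'i'.
So digivas → digivis.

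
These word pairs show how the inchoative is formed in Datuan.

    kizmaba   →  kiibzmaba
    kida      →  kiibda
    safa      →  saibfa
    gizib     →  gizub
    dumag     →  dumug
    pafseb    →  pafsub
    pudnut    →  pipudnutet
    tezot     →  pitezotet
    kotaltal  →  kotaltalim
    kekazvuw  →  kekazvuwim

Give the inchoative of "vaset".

kizmaba and dumag both have last vowel 'a' yet inflect differently (kiibzmaba, dumug), so the last vowel is not what conditions the rule; the final letter is.
"vaset" ends in -t. The stems ending in -t (pudnut → pipudnutet, tezot → pitezotet) add pi- … -et around the stem.
The other patterns: stems ending in -a insert -ib- after the first vowel; stems ending in -b or -g change the last vowel to 'u'; stems ending in -l or -w add -im.
So vaset → pivasetet.

pivasetet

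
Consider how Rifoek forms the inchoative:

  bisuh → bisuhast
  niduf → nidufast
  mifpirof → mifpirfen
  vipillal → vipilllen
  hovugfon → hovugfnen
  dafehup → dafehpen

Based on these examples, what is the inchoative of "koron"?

koronast

"koron" has 2 vowels. The stems with 2 vowels (bisuh → bisuhast, niduf → nidufast) add -ast.
The other pattern: stems with 3 vowels delete the last vowel and add -en.
So koron → koronast.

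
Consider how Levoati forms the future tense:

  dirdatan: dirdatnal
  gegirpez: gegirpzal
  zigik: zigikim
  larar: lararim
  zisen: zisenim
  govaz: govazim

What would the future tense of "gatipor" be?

gatipral

"gatipor" has 3 vowels. The stems with 3 vowels (dirdatan → dirdatnal, gegirpez → gegirpzal) delete the last vowel and add -al.
So gatipor → gatipral.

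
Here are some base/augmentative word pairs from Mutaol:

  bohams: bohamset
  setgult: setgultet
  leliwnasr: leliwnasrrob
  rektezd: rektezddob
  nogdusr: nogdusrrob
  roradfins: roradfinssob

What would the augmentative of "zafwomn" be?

zafwomnet

"zafwomn" has second-to-last letter 'm'. The one such stem in the data (bohams → bohamset) adds -et, so the same rule applies.
The other pattern: stems whose second-to-last letter is 'n', 's' or 'z' double the final consonant and add -ob.
So zafwomn → zafwomnet.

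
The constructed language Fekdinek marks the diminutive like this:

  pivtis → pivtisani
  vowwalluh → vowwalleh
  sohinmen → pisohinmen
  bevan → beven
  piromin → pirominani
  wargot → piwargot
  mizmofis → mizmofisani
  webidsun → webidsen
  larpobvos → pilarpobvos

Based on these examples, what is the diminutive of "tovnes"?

pitovnes

sohinmen and bevan both end in -n yet inflect differently (pisohinmen, beven), so the final letter is not what conditions the rule; the last vowel is.
"tovnes" has last vowel 'e'. The one such stem in the data (sohinmen → pisohinmen) adds the prefix pi-, so the same rule applies.
So tovnes → pitovnes.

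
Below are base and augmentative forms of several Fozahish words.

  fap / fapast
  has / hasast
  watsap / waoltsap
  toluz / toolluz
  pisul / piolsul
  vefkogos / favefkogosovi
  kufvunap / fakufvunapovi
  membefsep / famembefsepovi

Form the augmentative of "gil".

fap and watsap both end in -p yet inflect differently (fapast, waoltsap), so the final letter is not what conditions the rule; the number of vowels is.
"gil" has 1 vowel. The stems with 1 vowel (fap → fapast, has → hasast) add -ast.
The other patterns: stems with 2 vowels insert -ol- after the first vowel; stems with 3 vowels add fa- … -ovi around the stem.
So gil → gilast.

gilast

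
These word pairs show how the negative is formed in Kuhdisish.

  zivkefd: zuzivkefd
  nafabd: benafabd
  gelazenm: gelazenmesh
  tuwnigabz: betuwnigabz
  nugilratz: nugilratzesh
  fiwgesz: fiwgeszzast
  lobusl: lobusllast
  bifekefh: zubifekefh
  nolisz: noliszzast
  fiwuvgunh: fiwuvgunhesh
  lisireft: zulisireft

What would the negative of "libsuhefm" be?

zulibsuhefm

"libsuhefm" has second-to-last letter 'f'. The stems whose second-to-last letter is 'f' (lisireft → zulisireft, bifekefh → zubifekefh, zivkefd → zuzivkefd) add the prefix zu-.
So libsuhefm → zulibsuhefm.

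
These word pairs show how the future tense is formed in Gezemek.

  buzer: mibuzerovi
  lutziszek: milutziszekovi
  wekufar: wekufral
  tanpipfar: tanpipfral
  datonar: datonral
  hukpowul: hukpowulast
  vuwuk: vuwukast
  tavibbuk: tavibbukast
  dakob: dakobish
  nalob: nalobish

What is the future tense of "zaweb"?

mizawebovi

buzer and wekufar both end in -r yet inflect differently (mibuzerovi, wekufral), so the final letter is not what conditions the rule; the last vowel is.
"zaweb" has last vowel 'e'. The stems whose last vowel is 'e' (buzer → mibuzerovi, lutziszek → milutziszekovi) add mi- … -ovi around the stem.
The other patterns: stems whose last vowel is 'a' delete the last vowel and add -al; stems whose last vowel is 'u' add -ast; stems whose last vowel is 'o' add -ish.
So zaweb → mizawebovi.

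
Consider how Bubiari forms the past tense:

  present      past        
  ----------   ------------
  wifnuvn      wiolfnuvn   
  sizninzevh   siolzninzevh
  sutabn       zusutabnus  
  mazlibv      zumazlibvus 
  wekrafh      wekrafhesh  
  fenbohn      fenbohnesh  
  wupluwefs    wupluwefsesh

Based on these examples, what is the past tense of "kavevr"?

wifnuvn and sutabn both end in -n yet inflect differently (wiolfnuvn, zusutabnus), so the final letter is not what conditions the rule; the second-to-last letter is.
"kavevr" has second-to-last letter 'v'. The stems whose second-to-last letter is 'v' (wifnuvn → wiolfnuvn, sizninzevh → siolzninzevh) insert -ol- after the first vowel.
The other patterns: stems whose second-to-last letter is 'b' add zu- … -us around the stem; stems whose second-to-last letter is 'f' or 'h' add -esh.
So kavevr → kaolvevr.

kaolvevr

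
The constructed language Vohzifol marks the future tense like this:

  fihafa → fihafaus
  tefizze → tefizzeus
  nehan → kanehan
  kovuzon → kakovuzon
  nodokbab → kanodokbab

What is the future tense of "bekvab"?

kabekvab

"bekvab" ends in a consonant. The stems ending in a consonant (nehan → kanehan, kovuzon → kakovuzon, nodokbab → kanodokbab) add the prefix ka-.
The other pattern: stems ending in a vowel add -us.
So bekvab → kabekvab.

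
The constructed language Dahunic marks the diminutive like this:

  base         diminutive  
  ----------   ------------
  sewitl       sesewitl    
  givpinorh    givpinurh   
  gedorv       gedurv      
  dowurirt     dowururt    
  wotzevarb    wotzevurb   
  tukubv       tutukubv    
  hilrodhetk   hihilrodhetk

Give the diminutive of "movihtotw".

gedorv and tukubv both end in -v yet inflect differently (gedurv, tutukubv), so the final letter is not what conditions the rule; the second-to-last letter is.
"movihtotw" has second-to-last letter 't'. The stems whose second-to-last letter is 't' (hilrodhetk → hihilrodhetk, sewitl → sesewitl) repeat the first consonant+vowel as a prefix.
The other pattern: stems whose second-to-last letter is 'r' change the last vowel to 'u'.
So movihtotw → momovihtotw.

momovihtotw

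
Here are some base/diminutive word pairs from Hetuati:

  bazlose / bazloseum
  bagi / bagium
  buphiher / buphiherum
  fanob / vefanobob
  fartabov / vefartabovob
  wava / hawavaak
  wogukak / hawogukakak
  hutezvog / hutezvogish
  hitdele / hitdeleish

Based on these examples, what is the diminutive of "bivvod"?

bivvodum

"bivvod" begins with b-. The stems beginning with b- (bazlose → bazloseum, bagi → bagium, buphiher → buphiherum) add -um.
So bivvod → bivvodum.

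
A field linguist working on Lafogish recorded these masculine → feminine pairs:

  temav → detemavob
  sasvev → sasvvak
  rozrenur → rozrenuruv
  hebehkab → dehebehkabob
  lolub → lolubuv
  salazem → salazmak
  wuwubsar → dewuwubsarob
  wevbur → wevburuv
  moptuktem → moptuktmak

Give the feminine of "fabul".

fabuluv

"fabul" has last vowel 'u'. The stems whose last vowel is 'u' (wevbur → wevburuv, rozrenur → rozrenuruv, lolub → lolubuv) add -uv.
So fabul → fabuluv.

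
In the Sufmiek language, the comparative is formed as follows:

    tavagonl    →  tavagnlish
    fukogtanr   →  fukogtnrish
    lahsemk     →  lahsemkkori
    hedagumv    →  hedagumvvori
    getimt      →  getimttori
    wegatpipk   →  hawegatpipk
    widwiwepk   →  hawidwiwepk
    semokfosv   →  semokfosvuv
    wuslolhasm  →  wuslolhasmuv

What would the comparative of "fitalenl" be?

lahsemk and wegatpipk both end in -k yet inflect differently (lahsemkkori, hawegatpipk), so the final letter is not what conditions the rule; the second-to-last letter is.
"fitalenl" has second-to-last letter 'n'. The stems whose second-to-last letter is 'n' (tavagonl → tavagnlish, fukogtanr → fukogtnrish) delete the last vowel and add -ish.
So fitalenl → fitalnlish.

fitalnlish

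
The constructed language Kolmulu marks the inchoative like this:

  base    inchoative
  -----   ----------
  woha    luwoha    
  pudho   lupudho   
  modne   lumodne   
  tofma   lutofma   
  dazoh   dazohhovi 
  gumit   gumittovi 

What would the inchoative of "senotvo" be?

pudho and dazoh both have last vowel 'o' yet inflect differently (lupudho, dazohhovi), so the last vowel is not what conditions the rule; whether the stem ends in a vowel or a consonant is.
"senotvo" ends in a vowel. The stems ending in a vowel (woha → luwoha, pudho → lupudho, modne → lumodne) add the prefix lu-.
The other pattern: stems ending in a consonant double the final consonant and add -ovi.
So senotvo → lusenotvo.

lusenotvo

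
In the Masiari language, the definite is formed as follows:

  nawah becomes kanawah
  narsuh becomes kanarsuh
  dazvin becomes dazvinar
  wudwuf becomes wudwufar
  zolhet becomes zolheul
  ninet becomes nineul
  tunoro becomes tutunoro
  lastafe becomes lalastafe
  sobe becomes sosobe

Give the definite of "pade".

narsuh and wudwuf both have last vowel 'u' yet inflect differently (kanarsuh, wudwufar), so the last vowel is not what conditions the rule; the final letter is.
"pade" ends in -e. The stems ending in -e (lastafe → lalastafe, sobe → sosobe) repeat the first consonant+vowel as a prefix.
The other patterns: stems ending in -h add the prefix ka-; stems ending in -f or -n add -ar; stems ending in -t drop the final letter and add -ul.
So pade → papade.

papade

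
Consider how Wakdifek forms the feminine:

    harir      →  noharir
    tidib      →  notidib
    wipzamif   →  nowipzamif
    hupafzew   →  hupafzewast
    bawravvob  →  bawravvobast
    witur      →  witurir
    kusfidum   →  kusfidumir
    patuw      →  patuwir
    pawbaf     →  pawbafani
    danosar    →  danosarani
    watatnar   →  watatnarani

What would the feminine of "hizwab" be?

tidib and bawravvob both end in -b yet inflect differently (notidib, bawravvobast), so the final letter is not what conditions the rule; the last vowel is.
"hizwab" has last vowel 'a'. The stems whose last vowel is 'a' (pawbaf → pawbafani, danosar → danosarani, watatnar → watatnarani) add -ani.
So hizwab → hizwabani.

hizwabani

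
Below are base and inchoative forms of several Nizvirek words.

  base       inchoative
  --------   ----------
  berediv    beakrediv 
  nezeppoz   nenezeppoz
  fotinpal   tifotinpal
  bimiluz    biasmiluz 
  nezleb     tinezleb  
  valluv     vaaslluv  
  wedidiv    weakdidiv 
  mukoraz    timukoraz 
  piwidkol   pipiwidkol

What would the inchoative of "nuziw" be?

berediv and valluv both end in -v yet inflect differently (beakrediv, vaaslluv), so the final letter is not what conditions the rule; the last vowel is.
"nuziw" has last vowel 'i'. The stems whose last vowel is 'i' (berediv → beakrediv, wedidiv → weakdidiv) insert -ak- after the first vowel.
The other patterns: stems whose last vowel is 'o' repeat the first consonant+vowel as a prefix; stems whose last vowel is 'u' insert -as- after the first vowel; stems whose last vowel is 'a' or 'e' add the prefix ti-.
So nuziw → nuakziw.

nuakziw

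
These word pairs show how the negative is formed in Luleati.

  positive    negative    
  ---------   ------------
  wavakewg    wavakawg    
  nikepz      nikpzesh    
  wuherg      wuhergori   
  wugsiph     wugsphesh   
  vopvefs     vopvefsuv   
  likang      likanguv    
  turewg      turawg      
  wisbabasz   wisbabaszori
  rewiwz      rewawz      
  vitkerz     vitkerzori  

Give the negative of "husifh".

husifhuv

wisbabasz and nikepz both end in -z yet inflect differently (wisbabaszori, nikpzesh), so the final letter is not what conditions the rule; the second-to-last letter is.
"husifh" has second-to-last letter 'f'. The one such stem in the data (vopvefs → vopvefsuv) adds -uv, so the same rule applies.
The other patterns: stems whose second-to-last letter is 'r' or 's' add -ori; stems whose second-to-last letter is 'p' delete the last vowel and add -esh; stems whose second-to-last letter is 'w' change the last vowel to 'a'.
So husifh → husifhuv.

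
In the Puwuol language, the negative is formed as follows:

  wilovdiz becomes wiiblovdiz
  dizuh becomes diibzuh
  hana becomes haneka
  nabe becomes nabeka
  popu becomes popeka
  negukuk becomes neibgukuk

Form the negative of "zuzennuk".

zuibzennuk

dizuh and popu both have last vowel 'u' yet inflect differently (diibzuh, popeka), so the last vowel is not what conditions the rule; whether the stem ends in a vowel or a consonant is.
"zuzennuk" ends in a consonant. The stems ending in a consonant (dizuh → diibzuh, wilovdiz → wiiblovdiz, negukuk → neibgukuk) insert -ib- after the first vowel.
The other pattern: stems ending in a vowel drop the final letter and add -eka.
So zuzennuk → zuibzennuk.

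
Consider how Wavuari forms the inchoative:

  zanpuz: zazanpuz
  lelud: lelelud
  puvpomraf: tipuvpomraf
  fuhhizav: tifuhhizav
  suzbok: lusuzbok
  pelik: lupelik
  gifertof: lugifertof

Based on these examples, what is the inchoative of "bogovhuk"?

bobogovhuk

puvpomraf and gifertof both end in -f yet inflect differently (tipuvpomraf, lugifertof), so the final letter is not what conditions the rule; the last vowel is.
"bogovhuk" has last vowel 'u'. The stems whose last vowel is 'u' (zanpuz → zazanpuz, lelud → lelelud) repeat the first consonant+vowel as a prefix.
So bogovhuk → bobogovhuk.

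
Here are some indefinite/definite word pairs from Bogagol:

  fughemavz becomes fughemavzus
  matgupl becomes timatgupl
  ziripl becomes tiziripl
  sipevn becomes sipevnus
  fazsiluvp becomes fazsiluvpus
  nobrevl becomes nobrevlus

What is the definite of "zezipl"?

tizezipl

nobrevl and matgupl both end in -l yet inflect differently (nobrevlus, timatgupl), so the final letter is not what conditions the rule; the second-to-last letter is.
"zezipl" has second-to-last letter 'p'. The stems whose second-to-last letter is 'p' (matgupl → timatgupl, ziripl → tiziripl) add the prefix ti-.
So zezipl → tizezipl.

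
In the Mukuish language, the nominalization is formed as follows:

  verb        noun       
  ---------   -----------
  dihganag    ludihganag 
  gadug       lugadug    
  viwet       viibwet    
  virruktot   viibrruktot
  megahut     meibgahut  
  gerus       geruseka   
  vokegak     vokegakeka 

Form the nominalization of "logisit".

loibgisit

gadug and megahut both have last vowel 'u' yet inflect differently (lugadug, meibgahut), so the last vowel is not what conditions the rule; the final letter is.
"logisit" ends in -t. The stems ending in -t (viwet → viibwet, virruktot → viibrruktot, megahut → meibgahut) insert -ib- after the first vowel.
So logisit → loibgisit.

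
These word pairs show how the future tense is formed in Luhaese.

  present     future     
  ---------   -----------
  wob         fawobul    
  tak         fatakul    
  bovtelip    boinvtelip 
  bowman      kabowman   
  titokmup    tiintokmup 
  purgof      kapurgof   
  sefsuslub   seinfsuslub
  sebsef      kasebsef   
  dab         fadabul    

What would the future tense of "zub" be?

fazubul

"zub" has 1 vowel. The stems with 1 vowel (tak → fatakul, dab → fadabul, wob → fawobul) add fa- … -ul around the stem.
The other patterns: stems with 2 vowels add the prefix ka-; stems with 3 vowels insert -in- after the first vowel.
So zub → fazubul.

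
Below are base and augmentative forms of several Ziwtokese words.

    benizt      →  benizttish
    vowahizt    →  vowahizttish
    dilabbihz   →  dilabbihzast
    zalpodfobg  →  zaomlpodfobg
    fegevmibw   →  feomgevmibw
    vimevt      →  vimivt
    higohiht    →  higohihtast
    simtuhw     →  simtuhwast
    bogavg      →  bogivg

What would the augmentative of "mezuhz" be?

mezuhzast

vimevt and benizt both end in -t yet inflect differently (vimivt, benizttish), so the final letter is not what conditions the rule; the second-to-last letter is.
"mezuhz" has second-to-last letter 'h'. The stems whose second-to-last letter is 'h' (dilabbihz → dilabbihzast, higohiht → higohihtast, simtuhw → simtuhwast) add -ast.
The other patterns: stems whose second-to-last letter is 'v' change the last vowel to 'i'; stems whose second-to-last letter is 'z' double the final consonant and add -ish; stems whose second-to-last letter is 'b' insert -om- after the first vowel.
So mezuhz → mezuhzast.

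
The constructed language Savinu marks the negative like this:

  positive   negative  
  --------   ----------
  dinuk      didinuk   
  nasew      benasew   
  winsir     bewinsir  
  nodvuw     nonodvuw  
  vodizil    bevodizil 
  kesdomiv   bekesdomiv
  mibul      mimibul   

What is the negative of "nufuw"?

nunufuw

mibul and vodizil both end in -l yet inflect differently (mimibul, bevodizil), so the final letter is not what conditions the rule; the last vowel is.
"nufuw" has last vowel 'u'. The stems whose last vowel is 'u' (mibul → mimibul, dinuk → didinuk, nodvuw → nonodvuw) repeat the first consonant+vowel as a prefix.
So nufuw → nunufuw.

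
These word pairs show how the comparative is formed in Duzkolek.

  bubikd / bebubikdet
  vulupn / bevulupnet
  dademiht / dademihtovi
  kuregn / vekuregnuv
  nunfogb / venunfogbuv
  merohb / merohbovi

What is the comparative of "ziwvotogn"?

"ziwvotogn" has second-to-last letter 'g'. The stems whose second-to-last letter is 'g' (kuregn → vekuregnuv, nunfogb → venunfogbuv) add ve- … -uv around the stem.
The other patterns: stems whose second-to-last letter is 'h' add -ovi; stems whose second-to-last letter is 'k' or 'p' add be- … -et around the stem.
So ziwvotogn → veziwvotognuv.

veziwvotognuv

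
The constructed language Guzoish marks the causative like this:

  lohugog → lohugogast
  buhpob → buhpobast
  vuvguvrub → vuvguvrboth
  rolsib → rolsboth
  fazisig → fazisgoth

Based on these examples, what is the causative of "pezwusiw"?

pezwuswoth

buhpob and vuvguvrub both end in -b yet inflect differently (buhpobast, vuvguvrboth), so the final letter is not what conditions the rule; the last vowel is.
"pezwusiw" has last vowel 'i'. The stems whose last vowel is 'i' (rolsib → rolsboth, fazisig → fazisgoth) delete the last vowel and add -oth.
So pezwusiw → pezwuswoth.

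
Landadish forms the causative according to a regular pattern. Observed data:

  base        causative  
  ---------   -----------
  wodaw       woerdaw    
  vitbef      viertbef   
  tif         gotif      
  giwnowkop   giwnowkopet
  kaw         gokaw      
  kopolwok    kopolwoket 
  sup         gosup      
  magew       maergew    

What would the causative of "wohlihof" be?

wohlihofet

kaw and wodaw both end in -w yet inflect differently (gokaw, woerdaw), so the final letter is not what conditions the rule; the number of vowels is.
"wohlihof" has 3 vowels. The stems with 3 vowels (kopolwok → kopolwoket, giwnowkop → giwnowkopet) add -et.
So wohlihof → wohlihofet.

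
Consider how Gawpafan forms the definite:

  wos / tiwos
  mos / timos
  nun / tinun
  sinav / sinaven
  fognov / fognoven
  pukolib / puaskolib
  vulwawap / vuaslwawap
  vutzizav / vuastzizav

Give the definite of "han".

tihan

sinav and vutzizav both end in -v yet inflect differently (sinaven, vuastzizav), so the final letter is not what conditions the rule; the number of vowels is.
"han" has 1 vowel. The stems with 1 vowel (wos → tiwos, mos → timos, nun → tinun) add the prefix ti-.
The other patterns: stems with 2 vowels add -en; stems with 3 vowels insert -as- after the first vowel.
So han → tihan.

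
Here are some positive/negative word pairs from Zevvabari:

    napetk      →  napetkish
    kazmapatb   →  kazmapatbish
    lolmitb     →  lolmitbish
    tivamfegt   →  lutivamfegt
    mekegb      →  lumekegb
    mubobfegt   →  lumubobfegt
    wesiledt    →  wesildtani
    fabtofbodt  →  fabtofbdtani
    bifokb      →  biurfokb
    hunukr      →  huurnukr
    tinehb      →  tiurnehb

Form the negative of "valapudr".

valapdrani

"valapudr" has second-to-last letter 'd'. The stems whose second-to-last letter is 'd' (wesiledt → wesildtani, fabtofbodt → fabtofbdtani) delete the last vowel and add -ani.
So valapudr → valapdrani.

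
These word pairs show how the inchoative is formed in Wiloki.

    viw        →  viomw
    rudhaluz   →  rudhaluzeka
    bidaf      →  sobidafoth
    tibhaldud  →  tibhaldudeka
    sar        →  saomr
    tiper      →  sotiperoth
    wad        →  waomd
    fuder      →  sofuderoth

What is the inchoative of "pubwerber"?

pubwerbereka

"pubwerber" has 3 vowels. The stems with 3 vowels (tibhaldud → tibhaldudeka, rudhaluz → rudhaluzeka) add -eka.
The other patterns: stems with 1 vowel insert -om- after the first vowel; stems with 2 vowels add so- … -oth around the stem.
So pubwerber → pubwerbereka.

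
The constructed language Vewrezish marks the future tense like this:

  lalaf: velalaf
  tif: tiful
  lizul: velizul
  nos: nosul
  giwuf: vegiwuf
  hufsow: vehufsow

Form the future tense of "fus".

fusul

"fus" has 1 vowel. The stems with 1 vowel (tif → tiful, nos → nosul) add -ul.
The other pattern: stems with 2 vowels add the prefix ve-.
So fus → fusul.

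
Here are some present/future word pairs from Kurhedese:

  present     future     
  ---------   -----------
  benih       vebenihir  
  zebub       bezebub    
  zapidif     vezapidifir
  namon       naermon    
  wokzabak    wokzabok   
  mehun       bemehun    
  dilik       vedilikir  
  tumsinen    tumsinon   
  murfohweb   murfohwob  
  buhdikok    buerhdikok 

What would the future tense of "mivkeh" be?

mivkoh

wokzabak and dilik both end in -k yet inflect differently (wokzabok, vedilikir), so the final letter is not what conditions the rule; the last vowel is.
"mivkeh" has last vowel 'e'. The stems whose last vowel is 'e' (murfohweb → murfohwob, tumsinen → tumsinon) change the last vowel to 'o'.
The other patterns: stems whose last vowel is 'i' add ve- … -ir around the stem; stems whose last vowel is 'u' add the prefix be-; stems whose last vowel is 'o' insert -er- after the first vowel.
So mivkeh → mivkoh.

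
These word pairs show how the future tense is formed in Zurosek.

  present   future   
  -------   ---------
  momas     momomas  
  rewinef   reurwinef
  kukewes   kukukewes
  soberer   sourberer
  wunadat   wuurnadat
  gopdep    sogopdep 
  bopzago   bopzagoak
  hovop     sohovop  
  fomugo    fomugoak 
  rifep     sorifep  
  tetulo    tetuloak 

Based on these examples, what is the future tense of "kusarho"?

kusarhoak

tetulo and hovop both have last vowel 'o' yet inflect differently (tetuloak, sohovop), so the last vowel is not what conditions the rule; the final letter is.
"kusarho" ends in -o. The stems ending in -o (tetulo → tetuloak, fomugo → fomugoak, bopzago → bopzagoak) add -ak.
The other patterns: stems ending in -p add the prefix so-; stems ending in -s repeat the first consonant+vowel as a prefix; stems ending in -f, -r or -t insert -ur- after the first vowel.
So kusarho → kusarhoak.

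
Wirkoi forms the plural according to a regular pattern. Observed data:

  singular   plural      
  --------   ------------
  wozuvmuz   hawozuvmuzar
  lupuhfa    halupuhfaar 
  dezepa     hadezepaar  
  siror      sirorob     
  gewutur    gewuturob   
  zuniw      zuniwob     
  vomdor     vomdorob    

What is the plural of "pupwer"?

wozuvmuz and gewutur both have last vowel 'u' yet inflect differently (hawozuvmuzar, gewuturob), so the last vowel is not what conditions the rule; the final letter is.
"pupwer" ends in -r. The stems ending in -r (siror → sirorob, gewutur → gewuturob, vomdor → vomdorob) add -ob.
The other pattern: stems ending in -a or -z add ha- … -ar around the stem.
So pupwer → pupwerob.

pupwerob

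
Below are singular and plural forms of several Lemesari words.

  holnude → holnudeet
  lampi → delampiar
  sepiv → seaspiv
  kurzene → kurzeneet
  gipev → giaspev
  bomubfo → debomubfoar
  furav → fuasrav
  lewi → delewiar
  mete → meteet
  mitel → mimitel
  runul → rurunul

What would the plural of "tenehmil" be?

tetenehmil

"tenehmil" ends in -l. The stems ending in -l (runul → rurunul, mitel → mimitel) repeat the first consonant+vowel as a prefix.
So tenehmil → tetenehmil.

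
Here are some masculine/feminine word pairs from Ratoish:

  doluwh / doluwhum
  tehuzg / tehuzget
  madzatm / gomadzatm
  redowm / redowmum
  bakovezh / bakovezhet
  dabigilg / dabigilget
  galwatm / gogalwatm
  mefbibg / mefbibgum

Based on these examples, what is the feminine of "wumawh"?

redowm and galwatm both end in -m yet inflect differently (redowmum, gogalwatm), so the final letter is not what conditions the rule; the second-to-last letter is.
"wumawh" has second-to-last letter 'w'. The stems whose second-to-last letter is 'w' (redowm → redowmum, doluwh → doluwhum) add -um.
The other patterns: stems whose second-to-last letter is 't' add the prefix go-; stems whose second-to-last letter is 'l' or 'z' add -et.
So wumawh → wumawhum.

wumawhum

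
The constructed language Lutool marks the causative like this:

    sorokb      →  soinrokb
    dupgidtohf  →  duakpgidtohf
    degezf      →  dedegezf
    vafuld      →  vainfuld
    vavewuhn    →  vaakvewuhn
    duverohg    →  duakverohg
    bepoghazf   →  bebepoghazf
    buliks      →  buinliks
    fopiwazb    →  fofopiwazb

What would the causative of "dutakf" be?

duintakf

dupgidtohf and bepoghazf both end in -f yet inflect differently (duakpgidtohf, bebepoghazf), so the final letter is not what conditions the rule; the second-to-last letter is.
"dutakf" has second-to-last letter 'k'. The stems whose second-to-last letter is 'k' (buliks → buinliks, sorokb → soinrokb) insert -in- after the first vowel.
So dutakf → duintakf.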